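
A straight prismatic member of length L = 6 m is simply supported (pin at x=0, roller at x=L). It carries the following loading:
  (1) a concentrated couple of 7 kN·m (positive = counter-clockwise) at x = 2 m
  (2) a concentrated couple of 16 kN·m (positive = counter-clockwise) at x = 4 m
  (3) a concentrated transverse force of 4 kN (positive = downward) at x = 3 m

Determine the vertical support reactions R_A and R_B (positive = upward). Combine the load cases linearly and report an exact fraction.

R_A = 35/6 kN, R_B = -11/6 kN

Load 1 — applied couple M₀=7 kN·m at a=2 m (b=L-a=4):
  R_A = M₀/L = 7/6 kN
  R_B = -M₀/L = -7/6 kN
Load 2 — applied couple M₀=16 kN·m at a=4 m (b=L-a=2):
  R_A = M₀/L = 16/6 = 8/3 kN
  R_B = -M₀/L = -16/6 = -8/3 kN
Load 3 — point force P=4 kN at a=3 m (b=L-a=3):
  R_A = Pb/L = 4·3/6 = 2 kN
  R_B = Pa/L = 4·3/6 = 2 kN
Superposition: R_A = 35/6 kN, R_B = -11/6 kN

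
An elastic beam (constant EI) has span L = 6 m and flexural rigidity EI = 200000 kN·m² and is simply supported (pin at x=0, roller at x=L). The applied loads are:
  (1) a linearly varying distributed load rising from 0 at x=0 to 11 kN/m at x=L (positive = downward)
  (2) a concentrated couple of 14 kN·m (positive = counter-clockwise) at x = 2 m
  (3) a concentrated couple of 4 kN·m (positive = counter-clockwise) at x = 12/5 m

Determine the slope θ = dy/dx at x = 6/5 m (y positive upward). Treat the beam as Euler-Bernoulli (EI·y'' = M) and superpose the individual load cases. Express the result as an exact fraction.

θ(6/5) = -3667/23437500 rad

Load 1 — triangular load w₀=11 kN/m (0→w₀ over full span):
  θ_1 = -w₀(7L⁴-30L²x²+15x⁴)/(360LEI) = -11·(7·6⁴-30·6²·(6/5)²+15·(6/5)⁴)/(360·6·200000) = -3003/15625000 rad
Load 2 — applied couple M₀=14 kN·m at a=2 m (b=L-a=4):
  θ_2 = (M₀x²/(2L)+C₁)/EI  [x≤a] with C₁=M₀(3b²-L²)/(6L)=14/3 = (14·(6/5)²/(2·6)+(14/3))/200000 = 119/3750000 rad
Load 3 — applied couple M₀=4 kN·m at a=12/5 m (b=L-a=18/5):
  θ_3 = (M₀x²/(2L)+C₁)/EI  [x≤a] with C₁=M₀(3b²-L²)/(6L)=8/25 = (4·(6/5)²/(2·6)+(8/25))/200000 = 1/250000 rad
Superposition: θ = Σ θ_i = -3667/23437500 rad ≈ -0.000156 rad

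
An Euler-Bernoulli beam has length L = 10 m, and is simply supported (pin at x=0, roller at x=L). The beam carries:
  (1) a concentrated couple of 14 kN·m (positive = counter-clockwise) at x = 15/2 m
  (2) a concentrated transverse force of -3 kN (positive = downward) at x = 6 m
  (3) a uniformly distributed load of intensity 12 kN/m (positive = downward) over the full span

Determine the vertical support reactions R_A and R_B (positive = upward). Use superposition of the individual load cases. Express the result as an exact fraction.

Load 1 — applied couple M₀=14 kN·m at a=15/2 m (b=L-a=5/2):
  R_A = M₀/L = 14/10 = 7/5 kN
  R_B = -M₀/L = -14/10 = -7/5 kN
Load 2 — point force P=-3 kN at a=6 m (b=L-a=4):
  R_A = Pb/L = (-3)·4/10 = -6/5 kN
  R_B = Pa/L = (-3)·6/10 = -9/5 kN
Load 3 — uniform load w=12 kN/m over full span:
  R_A = wL/2 = 12·10/2 = 60 kN
  R_B = wL/2 = 12·10/2 = 60 kN
Superposition: R_A = 301/5 kN, R_B = 284/5 kN

R_A = 301/5 kN, R_B = 284/5 kN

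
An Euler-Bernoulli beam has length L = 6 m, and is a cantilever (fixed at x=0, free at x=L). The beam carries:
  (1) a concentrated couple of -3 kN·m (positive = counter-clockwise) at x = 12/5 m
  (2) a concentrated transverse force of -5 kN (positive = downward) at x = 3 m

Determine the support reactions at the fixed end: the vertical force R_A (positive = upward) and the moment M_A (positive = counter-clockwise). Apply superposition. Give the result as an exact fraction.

Load 1 — applied couple M₀=-3 kN·m at a=12/5 m (b=L-a=18/5):
  R_A = 0 kN
  M_A = -M₀ = -(-3) = 3 kN·m
Load 2 — point force P=-5 kN at a=3 m (b=L-a=3):
  R_A = P = (-5) = -5 kN
  M_A = Pa = (-5)·3 = -15 kN·m
Superposition: R_A = -5 kN, M_A = -12 kN·m

R_A = -5 kN, M_A = -12 kN·m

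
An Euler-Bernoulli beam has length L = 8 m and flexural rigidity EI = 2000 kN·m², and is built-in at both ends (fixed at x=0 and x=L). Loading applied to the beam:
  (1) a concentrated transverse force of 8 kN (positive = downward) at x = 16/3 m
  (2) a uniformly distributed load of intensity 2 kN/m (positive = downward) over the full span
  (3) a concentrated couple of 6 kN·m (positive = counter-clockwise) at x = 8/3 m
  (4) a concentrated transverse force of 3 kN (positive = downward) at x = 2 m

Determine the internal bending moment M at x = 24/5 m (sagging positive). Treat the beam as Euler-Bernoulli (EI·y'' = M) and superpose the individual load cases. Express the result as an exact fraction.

Load 1 — point force P=8 kN at a=16/3 m (b=L-a=8/3):
  M_1 = Pb²(3a+b)x/L³ - Pab²/L²  [x≤a] = 8·(8/3)²·(3·(16/3)+(8/3))·(24/5)/8³ - 8·(16/3)·(8/3)²/8² = 704/135 kN·m
Load 2 — uniform load w=2 kN/m over full span:
  M_2 = wLx/2 - wL²/12 - wx²/2 = 2·8·(24/5)/2 - 2·8²/12 - 2·(24/5)²/2 = 352/75 kN·m
Load 3 — applied couple M₀=6 kN·m at a=8/3 m (b=L-a=16/3):
  M_3 = R_Ax - M_A - M₀  [x>a] with R_A=1, M_A=0 = 1·(24/5) - 0 - 6 = -6/5 kN·m
Load 4 — point force P=3 kN at a=2 m (b=L-a=6):
  M_4 = Pa²(a+3b)(L-x)/L³ - Pa²b/L²  [x>a] = 3·2²·(2+3·6)·(8-(24/5))/8³ - 3·2²·6/8² = 3/8 kN·m
Superposition: M = Σ M_i = 49049/5400 kN·m ≈ 9.083148 kN·m

M(24/5) = 49049/5400 kN·m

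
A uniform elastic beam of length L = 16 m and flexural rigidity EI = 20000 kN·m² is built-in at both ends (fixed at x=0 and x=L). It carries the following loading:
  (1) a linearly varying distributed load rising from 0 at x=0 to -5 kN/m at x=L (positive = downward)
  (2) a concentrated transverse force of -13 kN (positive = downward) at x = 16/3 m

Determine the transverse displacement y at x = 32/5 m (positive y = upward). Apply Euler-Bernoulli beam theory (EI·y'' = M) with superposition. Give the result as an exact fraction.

Load 1 — triangular load w₀=-5 kN/m (0→w₀ over full span):
  y_1 = -w₀x²(L-x)²(x+2L)/(120LEI) = -(-5)·(32/5)²·(16-(32/5))²·((32/5)+2·16)/(120·16·20000) = 36864/1953125 m
Load 2 — point force P=-13 kN at a=16/3 m (b=L-a=32/3):
  y_2 = -Pa²(L-x)²(3bL-(3b+a)(L-x))/(6L³EI)  [x>a] = -(-13)·(16/3)²·(16-(32/5))²·(3·(32/3)·16-(3·(32/3)+(16/3))·(16-(32/5)))/(6·16³·20000) = 832/78125 m
Superposition: y = Σ y_i = 57664/1953125 m ≈ 0.029524 m

y(32/5) = 57664/1953125 m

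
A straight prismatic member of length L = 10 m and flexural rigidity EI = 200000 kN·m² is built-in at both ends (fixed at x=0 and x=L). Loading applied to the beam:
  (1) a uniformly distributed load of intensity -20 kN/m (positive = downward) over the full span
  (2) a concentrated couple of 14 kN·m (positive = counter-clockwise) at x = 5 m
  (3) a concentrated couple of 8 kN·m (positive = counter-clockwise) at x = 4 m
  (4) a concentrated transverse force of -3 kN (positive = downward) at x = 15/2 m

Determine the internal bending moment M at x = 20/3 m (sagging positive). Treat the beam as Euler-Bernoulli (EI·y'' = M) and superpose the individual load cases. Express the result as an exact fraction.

Load 1 — uniform load w=-20 kN/m over full span:
  M_1 = wLx/2 - wL²/12 - wx²/2 = (-20)·10·(20/3)/2 - (-20)·10²/12 - (-20)·(20/3)²/2 = -500/9 kN·m
Load 2 — applied couple M₀=14 kN·m at a=5 m (b=L-a=5):
  M_2 = R_Ax - M_A - M₀  [x>a] with R_A=21/10, M_A=7/2 = (21/10)·(20/3) - (7/2) - 14 = -7/2 kN·m
Load 3 — applied couple M₀=8 kN·m at a=4 m (b=L-a=6):
  M_3 = R_Ax - M_A - M₀  [x>a] with R_A=144/125, M_A=24/25 = (144/125)·(20/3) - (24/25) - 8 = -32/25 kN·m
Load 4 — point force P=-3 kN at a=15/2 m (b=L-a=5/2):
  M_4 = Pb²(3a+b)x/L³ - Pab²/L²  [x≤a] = (-3)·(5/2)²·(3·(15/2)+(5/2))·(20/3)/10³ - (-3)·(15/2)·(5/2)²/10² = -55/32 kN·m
Superposition: M = Σ M_i = -446791/7200 kN·m ≈ -62.054306 kN·m

M(20/3) = -446791/7200 kN·m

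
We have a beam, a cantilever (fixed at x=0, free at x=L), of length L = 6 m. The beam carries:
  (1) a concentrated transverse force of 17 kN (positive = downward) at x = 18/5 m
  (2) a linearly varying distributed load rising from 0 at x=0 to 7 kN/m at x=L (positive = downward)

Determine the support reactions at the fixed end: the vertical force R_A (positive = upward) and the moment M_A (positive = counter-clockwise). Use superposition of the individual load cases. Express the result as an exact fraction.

R_A = 38 kN, M_A = 726/5 kN·m

Load 1 — point force P=17 kN at a=18/5 m (b=L-a=12/5):
  R_A = P = 17 kN
  M_A = Pa = 17·(18/5) = 306/5 kN·m
Load 2 — triangular load w₀=7 kN/m (0→w₀ over full span):
  R_A = w₀L/2 = 7·6/2 = 21 kN
  M_A = w₀L²/3 = 7·6²/3 = 84 kN·m
Superposition: R_A = 38 kN, M_A = 726/5 kN·m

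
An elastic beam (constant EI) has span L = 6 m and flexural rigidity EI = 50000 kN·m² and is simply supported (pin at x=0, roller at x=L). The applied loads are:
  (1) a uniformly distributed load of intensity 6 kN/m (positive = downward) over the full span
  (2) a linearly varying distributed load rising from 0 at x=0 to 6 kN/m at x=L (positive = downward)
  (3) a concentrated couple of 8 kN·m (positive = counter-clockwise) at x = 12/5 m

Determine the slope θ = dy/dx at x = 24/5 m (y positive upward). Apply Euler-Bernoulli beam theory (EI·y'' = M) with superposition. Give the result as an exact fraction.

Load 1 — uniform load w=6 kN/m over full span:
  θ_1 = -w(L³-6Lx²+4x³)/(24EI) = -6·(6³-6·6·(24/5)²+4·(24/5)³)/(24·50000) = 2673/3125000 rad
Load 2 — triangular load w₀=6 kN/m (0→w₀ over full span):
  θ_2 = -w₀(7L⁴-30L²x²+15x⁴)/(360LEI) = -6·(7·6⁴-30·6²·(24/5)²+15·(24/5)⁴)/(360·6·50000) = 6813/15625000 rad
Load 3 — applied couple M₀=8 kN·m at a=12/5 m (b=L-a=18/5):
  θ_3 = (M₀x²/(2L)-M₀(x-a)+C₁)/EI  [x>a] with C₁=M₀(3b²-L²)/(6L)=16/25 = (8·(24/5)²/(2·6)-8·((24/5)-(12/5))+(16/25))/50000 = -1/15625 rad
Superposition: θ = Σ θ_i = 9589/7812500 rad ≈ 0.001227 rad

θ(24/5) = 9589/7812500 rad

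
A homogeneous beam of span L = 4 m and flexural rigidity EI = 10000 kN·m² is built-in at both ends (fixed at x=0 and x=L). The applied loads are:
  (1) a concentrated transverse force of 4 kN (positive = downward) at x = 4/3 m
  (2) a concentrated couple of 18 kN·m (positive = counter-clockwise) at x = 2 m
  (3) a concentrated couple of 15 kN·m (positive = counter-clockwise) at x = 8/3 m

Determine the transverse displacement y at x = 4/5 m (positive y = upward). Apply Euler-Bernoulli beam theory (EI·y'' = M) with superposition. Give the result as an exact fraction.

Load 1 — point force P=4 kN at a=4/3 m (b=L-a=8/3):
  y_1 = -Pb²x²(3aL-(3a+b)x)/(6L³EI)  [x≤a] = -4·(8/3)²·(4/5)²·(3·(4/3)·4-(3·(4/3)+(8/3))·(4/5))/(6·4³·10000) = -64/1265625 m
Load 2 — applied couple M₀=18 kN·m at a=2 m (b=L-a=2):
  y_2 = (R_Ax³/6 - M_Ax²/2)/EI  [x≤a] with R_A=27/4, M_A=9/2 = ((27/4)·(4/5)³/6 - (9/2)·(4/5)²/2)/10000 = -27/312500 m
Load 3 — applied couple M₀=15 kN·m at a=8/3 m (b=L-a=4/3):
  y_3 = (R_Ax³/6 - M_Ax²/2)/EI  [x≤a] with R_A=5, M_A=5 = (5·(4/5)³/6 - 5·(4/5)²/2)/10000 = -11/93750 m
Superposition: y = Σ y_i = -6437/25312500 m ≈ -0.000254 m

y(4/5) = -6437/25312500 m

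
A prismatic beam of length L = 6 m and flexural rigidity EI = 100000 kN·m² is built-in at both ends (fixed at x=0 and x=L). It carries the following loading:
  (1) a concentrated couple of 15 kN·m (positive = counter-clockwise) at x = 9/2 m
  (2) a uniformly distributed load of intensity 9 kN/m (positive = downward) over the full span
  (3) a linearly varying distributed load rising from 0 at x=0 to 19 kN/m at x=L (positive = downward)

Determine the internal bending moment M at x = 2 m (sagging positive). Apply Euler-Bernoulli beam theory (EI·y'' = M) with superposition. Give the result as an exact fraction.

M(2) = 12323/720 kN·m

Load 1 — applied couple M₀=15 kN·m at a=9/2 m (b=L-a=3/2):
  M_1 = R_Ax - M_A  [x≤a] with R_A=45/16, M_A=75/16 = (45/16)·2 - (75/16) = 15/16 kN·m
Load 2 — uniform load w=9 kN/m over full span:
  M_2 = wLx/2 - wL²/12 - wx²/2 = 9·6·2/2 - 9·6²/12 - 9·2²/2 = 9 kN·m
Load 3 — triangular load w₀=19 kN/m (0→w₀ over full span):
  M_3 = 3w₀Lx/20 - w₀L²/30 - w₀x³/(6L) = 3·19·6·2/20 - 19·6²/30 - 19·2³/(6·6) = 323/45 kN·m
Superposition: M = Σ M_i = 12323/720 kN·m ≈ 17.115278 kN·m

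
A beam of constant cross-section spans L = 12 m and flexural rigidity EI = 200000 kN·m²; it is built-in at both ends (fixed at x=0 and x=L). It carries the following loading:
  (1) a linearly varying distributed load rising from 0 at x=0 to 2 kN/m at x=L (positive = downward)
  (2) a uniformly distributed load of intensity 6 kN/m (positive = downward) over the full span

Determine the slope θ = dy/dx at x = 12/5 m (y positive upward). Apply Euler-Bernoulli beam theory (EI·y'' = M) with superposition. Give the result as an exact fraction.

θ(12/5) = -936/1953125 rad

Load 1 — triangular load w₀=2 kN/m (0→w₀ over full span):
  θ_1 = -w₀(2x(L-x)(L-2x)(x+2L)+x²(L-x)²)/(120LEI) = -2·(2·(12/5)·(12-(12/5))·(12-2·(12/5))·((12/5)+2·12)+(12/5)²·(12-(12/5))²)/(120·12·200000) = -126/1953125 rad
Load 2 — uniform load w=6 kN/m over full span:
  θ_2 = -wx(L-x)(L-2x)/(12EI) = -6·(12/5)·(12-(12/5))·(12-2·(12/5))/(12·200000) = -162/390625 rad
Superposition: θ = Σ θ_i = -936/1953125 rad ≈ -0.000479 rad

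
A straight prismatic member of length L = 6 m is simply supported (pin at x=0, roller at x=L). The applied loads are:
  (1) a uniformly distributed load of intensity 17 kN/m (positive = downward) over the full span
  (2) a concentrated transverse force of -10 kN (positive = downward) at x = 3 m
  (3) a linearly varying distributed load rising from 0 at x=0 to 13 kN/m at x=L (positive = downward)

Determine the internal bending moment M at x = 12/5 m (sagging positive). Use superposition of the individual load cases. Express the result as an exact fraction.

Load 1 — uniform load w=17 kN/m over full span:
  M_1 = wx(L-x)/2 = 17·(12/5)·(6-(12/5))/2 = 1836/25 kN·m
Load 2 — point force P=-10 kN at a=3 m (b=L-a=3):
  M_2 = Pbx/L  [x≤a] = (-10)·3·(12/5)/6 = -12 kN·m
Load 3 — triangular load w₀=13 kN/m (0→w₀ over full span):
  M_3 = w₀Lx/6 - w₀x³/(6L) = 13·6·(12/5)/6 - 13·(12/5)³/(6·6) = 3276/125 kN·m
Superposition: M = Σ M_i = 10956/125 kN·m ≈ 87.648000 kN·m

M(12/5) = 10956/125 kN·m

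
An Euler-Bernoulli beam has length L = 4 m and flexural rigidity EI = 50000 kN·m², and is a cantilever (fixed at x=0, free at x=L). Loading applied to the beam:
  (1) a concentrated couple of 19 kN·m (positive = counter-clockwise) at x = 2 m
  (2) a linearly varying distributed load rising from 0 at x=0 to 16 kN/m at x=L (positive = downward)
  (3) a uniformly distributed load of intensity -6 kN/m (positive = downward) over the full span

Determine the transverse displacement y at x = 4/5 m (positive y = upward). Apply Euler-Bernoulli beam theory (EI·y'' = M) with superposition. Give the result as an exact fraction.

y(4/5) = -29839/292968750 m

Load 1 — applied couple M₀=19 kN·m at a=2 m (b=L-a=2):
  y_1 = M₀x²/(2EI)  [x≤a] = 19·(4/5)²/(2·50000) = 19/156250 m
Load 2 — triangular load w₀=16 kN/m (0→w₀ over full span):
  y_2 = (w₀Lx³/12-w₀L²x²/6-w₀x⁵/(120L))/EI = (16·4·(4/5)³/12-16·4²·(4/5)²/6-16·(4/5)⁵/(120·4))/50000 = -72032/146484375 m
Load 3 — uniform load w=-6 kN/m over full span:
  y_3 = -wx²(x²-4Lx+6L²)/(24EI) = -(-6)·(4/5)²·((4/5)²-4·4·(4/5)+6·4²)/(24·50000) = 524/1953125 m
Superposition: y = Σ y_i = -29839/292968750 m ≈ -0.000102 m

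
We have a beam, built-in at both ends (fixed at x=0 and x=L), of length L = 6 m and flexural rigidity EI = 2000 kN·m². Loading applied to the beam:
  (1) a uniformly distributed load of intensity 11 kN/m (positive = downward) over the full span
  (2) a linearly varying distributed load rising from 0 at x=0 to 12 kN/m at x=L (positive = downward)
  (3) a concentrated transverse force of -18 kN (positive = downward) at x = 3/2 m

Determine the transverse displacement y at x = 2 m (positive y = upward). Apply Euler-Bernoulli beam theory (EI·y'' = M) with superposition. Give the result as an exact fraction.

Load 1 — uniform load w=11 kN/m over full span:
  y_1 = -wx²(L-x)²/(24EI) = -11·2²·(6-2)²/(24·2000) = -11/750 m
Load 2 — triangular load w₀=12 kN/m (0→w₀ over full span):
  y_2 = -w₀x²(L-x)²(x+2L)/(120LEI) = -12·2²·(6-2)²·(2+2·6)/(120·6·2000) = -14/1875 m
Load 3 — point force P=-18 kN at a=3/2 m (b=L-a=9/2):
  y_3 = -Pa²(L-x)²(3bL-(3b+a)(L-x))/(6L³EI)  [x>a] = -(-18)·(3/2)²·(6-2)²·(3·(9/2)·6-(3·(9/2)+(3/2))·(6-2))/(6·6³·2000) = 21/4000 m
Superposition: y = Σ y_i = -1013/60000 m ≈ -0.016883 m

y(2) = -1013/60000 m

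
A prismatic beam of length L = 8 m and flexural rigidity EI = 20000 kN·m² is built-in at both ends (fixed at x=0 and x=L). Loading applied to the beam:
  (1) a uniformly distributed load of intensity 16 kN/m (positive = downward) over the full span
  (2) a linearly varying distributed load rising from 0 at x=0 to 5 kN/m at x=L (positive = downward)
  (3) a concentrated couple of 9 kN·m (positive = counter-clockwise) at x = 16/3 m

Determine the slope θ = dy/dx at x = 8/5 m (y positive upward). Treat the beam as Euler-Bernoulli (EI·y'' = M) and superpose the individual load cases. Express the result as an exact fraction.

Load 1 — uniform load w=16 kN/m over full span:
  θ_1 = -wx(L-x)(L-2x)/(12EI) = -16·(8/5)·(8-(8/5))·(8-2·(8/5))/(12·20000) = -256/78125 rad
Load 2 — triangular load w₀=5 kN/m (0→w₀ over full span):
  θ_2 = -w₀(2x(L-x)(L-2x)(x+2L)+x²(L-x)²)/(120LEI) = -5·(2·(8/5)·(8-(8/5))·(8-2·(8/5))·((8/5)+2·8)+(8/5)²·(8-(8/5))²)/(120·8·20000) = -112/234375 rad
Load 3 — applied couple M₀=9 kN·m at a=16/3 m (b=L-a=8/3):
  θ_3 = (R_Ax²/2 - M_Ax)/EI  [x≤a] with R_A=3/2, M_A=3 = ((3/2)·(8/5)²/2 - 3·(8/5))/20000 = -9/62500 rad
Superposition: θ = Σ θ_i = -731/187500 rad ≈ -0.003899 rad

θ(8/5) = -731/187500 rad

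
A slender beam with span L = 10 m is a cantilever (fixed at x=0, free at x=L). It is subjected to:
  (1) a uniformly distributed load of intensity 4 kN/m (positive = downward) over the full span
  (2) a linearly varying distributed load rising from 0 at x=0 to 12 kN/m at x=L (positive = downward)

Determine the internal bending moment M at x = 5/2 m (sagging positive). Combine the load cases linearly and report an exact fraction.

M(5/2) = -2925/8 kN·m

Load 1 — uniform load w=4 kN/m over full span:
  M_1 = -w(L-x)²/2 = -4·(10-(5/2))²/2 = -225/2 kN·m
Load 2 — triangular load w₀=12 kN/m (0→w₀ over full span):
  M_2 = w₀Lx/2 - w₀L²/3 - w₀x³/(6L) = 12·10·(5/2)/2 - 12·10²/3 - 12·(5/2)³/(6·10) = -2025/8 kN·m
Superposition: M = Σ M_i = -2925/8 kN·m ≈ -365.625000 kN·m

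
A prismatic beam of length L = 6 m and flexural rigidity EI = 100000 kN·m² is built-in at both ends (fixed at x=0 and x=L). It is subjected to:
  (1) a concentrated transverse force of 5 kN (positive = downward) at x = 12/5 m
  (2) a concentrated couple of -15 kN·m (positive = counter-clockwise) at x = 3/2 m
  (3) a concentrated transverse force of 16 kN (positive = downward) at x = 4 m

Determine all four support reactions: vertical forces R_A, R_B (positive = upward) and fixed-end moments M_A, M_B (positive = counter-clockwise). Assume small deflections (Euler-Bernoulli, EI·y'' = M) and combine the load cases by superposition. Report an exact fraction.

R_A = 49417/10800 kN, M_A = 51277/3600 kN·m, R_B = 177383/10800 kN, M_B = -78443/3600 kN·m

Load 1 — point force P=5 kN at a=12/5 m (b=L-a=18/5):
  R_A = Pb²(3a+b)/L³ = 5·(18/5)²·(3·(12/5)+(18/5))/6³ = 81/25 kN
  M_A = Pab²/L² = 5·(12/5)·(18/5)²/6² = 108/25 kN·m
  R_B = Pa²(a+3b)/L³ = 5·(12/5)²·((12/5)+3·(18/5))/6³ = 44/25 kN
  M_B = -Pa²b/L² = -5·(12/5)²·(18/5)/6² = -72/25 kN·m
Load 2 — applied couple M₀=-15 kN·m at a=3/2 m (b=L-a=9/2):
  R_A = 6M₀ab/L³ = 6·(-15)·(3/2)·(9/2)/6³ = -45/16 kN
  M_A = M₀b(2a-b)/L² = (-15)·(9/2)·(2·(3/2)-(9/2))/6² = 45/16 kN·m
  R_B = -6M₀ab/L³ = -6·(-15)·(3/2)·(9/2)/6³ = 45/16 kN
  M_B = M₀a(2b-a)/L² = (-15)·(3/2)·(2·(9/2)-(3/2))/6² = -75/16 kN·m
Load 3 — point force P=16 kN at a=4 m (b=L-a=2):
  R_A = Pb²(3a+b)/L³ = 16·2²·(3·4+2)/6³ = 112/27 kN
  M_A = Pab²/L² = 16·4·2²/6² = 64/9 kN·m
  R_B = Pa²(a+3b)/L³ = 16·4²·(4+3·2)/6³ = 320/27 kN
  M_B = -Pa²b/L² = -16·4²·2/6² = -128/9 kN·m
Superposition: R_A = 49417/10800 kN, M_A = 51277/3600 kN·m, R_B = 177383/10800 kN, M_B = -78443/3600 kN·m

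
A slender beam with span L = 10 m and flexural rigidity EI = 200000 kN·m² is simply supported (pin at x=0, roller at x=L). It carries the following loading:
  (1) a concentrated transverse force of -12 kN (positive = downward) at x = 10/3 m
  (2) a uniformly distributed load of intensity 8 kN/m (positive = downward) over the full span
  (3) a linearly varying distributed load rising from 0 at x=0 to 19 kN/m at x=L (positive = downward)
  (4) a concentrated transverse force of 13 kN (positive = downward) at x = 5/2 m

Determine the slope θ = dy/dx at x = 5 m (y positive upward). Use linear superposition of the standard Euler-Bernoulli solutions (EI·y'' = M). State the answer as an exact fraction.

θ(5) = -767/6912000 rad

Load 1 — point force P=-12 kN at a=10/3 m (b=L-a=20/3):
  θ_1 = -Pa(2L²-6Lx+3x²+a²)/(6LEI)  [x>a] = -(-12)·(10/3)·(2·10²-6·10·5+3·5²+(10/3)²)/(6·10·200000) = -1/21600 rad
Load 2 — uniform load w=8 kN/m over full span:
  θ_2 = -w(L³-6Lx²+4x³)/(24EI) = -8·(10³-6·10·5²+4·5³)/(24·200000) = 0 rad
Load 3 — triangular load w₀=19 kN/m (0→w₀ over full span):
  θ_3 = -w₀(7L⁴-30L²x²+15x⁴)/(360LEI) = -19·(7·10⁴-30·10²·5²+15·5⁴)/(360·10·200000) = -133/1152000 rad
Load 4 — point force P=13 kN at a=5/2 m (b=L-a=15/2):
  θ_4 = -Pa(2L²-6Lx+3x²+a²)/(6LEI)  [x>a] = -13·(5/2)·(2·10²-6·10·5+3·5²+(5/2)²)/(6·10·200000) = 13/256000 rad
Superposition: θ = Σ θ_i = -767/6912000 rad ≈ -0.000111 rad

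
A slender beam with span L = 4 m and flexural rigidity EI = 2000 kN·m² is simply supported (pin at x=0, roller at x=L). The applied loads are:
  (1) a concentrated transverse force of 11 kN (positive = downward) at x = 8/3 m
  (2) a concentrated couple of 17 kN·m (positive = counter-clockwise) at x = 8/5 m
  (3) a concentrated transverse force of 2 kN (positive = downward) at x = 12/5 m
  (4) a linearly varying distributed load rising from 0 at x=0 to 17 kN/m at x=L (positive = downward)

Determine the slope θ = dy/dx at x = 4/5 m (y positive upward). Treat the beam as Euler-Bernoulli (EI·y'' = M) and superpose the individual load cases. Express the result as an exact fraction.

Load 1 — point force P=11 kN at a=8/3 m (b=L-a=4/3):
  θ_1 = -Pb(L²-b²-3x²)/(6LEI)  [x≤a] = -11·(4/3)·(4²-(4/3)²-3·(4/5)²)/(6·4·2000) = -1903/506250 rad
Load 2 — applied couple M₀=17 kN·m at a=8/5 m (b=L-a=12/5):
  θ_2 = (M₀x²/(2L)+C₁)/EI  [x≤a] with C₁=M₀(3b²-L²)/(6L)=68/75 = (17·(4/5)²/(2·4)+(68/75))/2000 = 17/15000 rad
Load 3 — point force P=2 kN at a=12/5 m (b=L-a=8/5):
  θ_3 = -Pb(L²-b²-3x²)/(6LEI)  [x≤a] = -2·(8/5)·(4²-(8/5)²-3·(4/5)²)/(6·4·2000) = -12/15625 rad
Load 4 — triangular load w₀=17 kN/m (0→w₀ over full span):
  θ_4 = -w₀(7L⁴-30L²x²+15x⁴)/(360LEI) = -17·(7·4⁴-30·4²·(4/5)²+15·(4/5)⁴)/(360·4·2000) = -6188/703125 rad
Superposition: θ = Σ θ_i = -617341/50625000 rad ≈ -0.012194 rad

θ(4/5) = -617341/50625000 rad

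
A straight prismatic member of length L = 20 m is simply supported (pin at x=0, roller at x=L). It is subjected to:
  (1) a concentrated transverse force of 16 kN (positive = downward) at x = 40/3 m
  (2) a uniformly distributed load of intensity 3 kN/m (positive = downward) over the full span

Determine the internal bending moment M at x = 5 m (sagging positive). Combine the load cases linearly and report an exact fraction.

Load 1 — point force P=16 kN at a=40/3 m (b=L-a=20/3):
  M_1 = Pbx/L  [x≤a] = 16·(20/3)·5/20 = 80/3 kN·m
Load 2 — uniform load w=3 kN/m over full span:
  M_2 = wx(L-x)/2 = 3·5·(20-5)/2 = 225/2 kN·m
Superposition: M = Σ M_i = 835/6 kN·m ≈ 139.166667 kN·m

M(5) = 835/6 kN·m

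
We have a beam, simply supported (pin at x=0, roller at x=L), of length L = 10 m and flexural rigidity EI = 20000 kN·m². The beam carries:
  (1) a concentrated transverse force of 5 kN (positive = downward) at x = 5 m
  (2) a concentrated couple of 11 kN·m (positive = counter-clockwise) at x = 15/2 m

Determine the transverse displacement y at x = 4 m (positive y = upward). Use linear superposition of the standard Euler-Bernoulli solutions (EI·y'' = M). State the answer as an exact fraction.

y(4) = -8771/1200000 m

Load 1 — point force P=5 kN at a=5 m (b=L-a=5):
  y_1 = -Pbx(L²-b²-x²)/(6LEI)  [x≤a] = -5·5·4·(10²-5²-4²)/(6·10·20000) = -59/12000 m
Load 2 — applied couple M₀=11 kN·m at a=15/2 m (b=L-a=5/2):
  y_2 = (M₀x³/(6L)+C₁x)/EI  [x≤a] with C₁=M₀(3b²-L²)/(6L)=-715/48 = (11·4³/(6·10)+(-715/48)·4)/20000 = -957/400000 m
Superposition: y = Σ y_i = -8771/1200000 m ≈ -0.007309 m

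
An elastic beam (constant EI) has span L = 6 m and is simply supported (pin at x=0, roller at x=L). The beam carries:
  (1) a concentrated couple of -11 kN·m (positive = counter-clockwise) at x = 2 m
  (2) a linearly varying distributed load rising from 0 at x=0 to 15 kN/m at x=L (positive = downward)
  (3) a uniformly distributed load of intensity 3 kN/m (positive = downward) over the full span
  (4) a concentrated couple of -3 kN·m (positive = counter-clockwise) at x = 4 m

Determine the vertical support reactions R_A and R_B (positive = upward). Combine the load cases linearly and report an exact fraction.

Load 1 — applied couple M₀=-11 kN·m at a=2 m (b=L-a=4):
  R_A = M₀/L = (-11)/6 = -11/6 kN
  R_B = -M₀/L = -(-11)/6 = 11/6 kN
Load 2 — triangular load w₀=15 kN/m (0→w₀ over full span):
  R_A = w₀L/6 = 15·6/6 = 15 kN
  R_B = w₀L/3 = 15·6/3 = 30 kN
Load 3 — uniform load w=3 kN/m over full span:
  R_A = wL/2 = 3·6/2 = 9 kN
  R_B = wL/2 = 3·6/2 = 9 kN
Load 4 — applied couple M₀=-3 kN·m at a=4 m (b=L-a=2):
  R_A = M₀/L = (-3)/6 = -1/2 kN
  R_B = -M₀/L = -(-3)/6 = 1/2 kN
Superposition: R_A = 65/3 kN, R_B = 124/3 kN

R_A = 65/3 kN, R_B = 124/3 kN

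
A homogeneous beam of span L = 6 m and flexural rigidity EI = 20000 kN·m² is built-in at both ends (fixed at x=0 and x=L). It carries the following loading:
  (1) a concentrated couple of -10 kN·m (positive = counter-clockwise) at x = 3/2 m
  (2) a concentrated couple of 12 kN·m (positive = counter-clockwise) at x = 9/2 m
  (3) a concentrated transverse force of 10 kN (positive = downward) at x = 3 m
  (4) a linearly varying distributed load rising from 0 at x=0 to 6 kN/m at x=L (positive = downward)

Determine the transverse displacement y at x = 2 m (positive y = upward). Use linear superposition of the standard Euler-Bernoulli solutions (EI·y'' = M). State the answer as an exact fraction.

y(2) = -253/200000 m

Load 1 — applied couple M₀=-10 kN·m at a=3/2 m (b=L-a=9/2):
  y_1 = (R_Ax³/6 - M_Ax²/2 - M₀(x-a)²/2)/EI  [x>a] with R_A=-15/8, M_A=15/8 = ((-15/8)·2³/6 - (15/8)·2²/2 - (-10)·(2-(3/2))²/2)/20000 = -1/4000 m
Load 2 — applied couple M₀=12 kN·m at a=9/2 m (b=L-a=3/2):
  y_2 = (R_Ax³/6 - M_Ax²/2)/EI  [x≤a] with R_A=9/4, M_A=15/4 = ((9/4)·2³/6 - (15/4)·2²/2)/20000 = -9/40000 m
Load 3 — point force P=10 kN at a=3 m (b=L-a=3):
  y_3 = -Pb²x²(3aL-(3a+b)x)/(6L³EI)  [x≤a] = -10·3²·2²·(3·3·6-(3·3+3)·2)/(6·6³·20000) = -1/2400 m
Load 4 — triangular load w₀=6 kN/m (0→w₀ over full span):
  y_4 = -w₀x²(L-x)²(x+2L)/(120LEI) = -6·2²·(6-2)²·(2+2·6)/(120·6·20000) = -7/18750 m
Superposition: y = Σ y_i = -253/200000 m ≈ -0.001265 m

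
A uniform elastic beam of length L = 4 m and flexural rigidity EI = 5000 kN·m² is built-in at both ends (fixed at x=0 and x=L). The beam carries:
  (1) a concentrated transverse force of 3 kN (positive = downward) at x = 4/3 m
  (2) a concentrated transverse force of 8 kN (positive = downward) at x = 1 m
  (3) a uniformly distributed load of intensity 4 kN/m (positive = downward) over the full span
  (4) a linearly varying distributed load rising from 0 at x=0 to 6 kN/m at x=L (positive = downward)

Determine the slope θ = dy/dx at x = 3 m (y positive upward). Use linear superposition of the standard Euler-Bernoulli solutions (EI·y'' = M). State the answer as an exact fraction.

Load 1 — point force P=3 kN at a=4/3 m (b=L-a=8/3):
  θ_1 = Pa²(L-x)(2bL-(3b+a)(L-x))/(2L³EI)  [x>a] = 3·(4/3)²·(4-3)·(2·(8/3)·4-(3·(8/3)+(4/3))·(4-3))/(2·4³·5000) = 1/10000 rad
Load 2 — point force P=8 kN at a=1 m (b=L-a=3):
  θ_2 = Pa²(L-x)(2bL-(3b+a)(L-x))/(2L³EI)  [x>a] = 8·1²·(4-3)·(2·3·4-(3·3+1)·(4-3))/(2·4³·5000) = 7/40000 rad
Load 3 — uniform load w=4 kN/m over full span:
  θ_3 = -wx(L-x)(L-2x)/(12EI) = -4·3·(4-3)·(4-2·3)/(12·5000) = 1/2500 rad
Load 4 — triangular load w₀=6 kN/m (0→w₀ over full span):
  θ_4 = -w₀(2x(L-x)(L-2x)(x+2L)+x²(L-x)²)/(120LEI) = -6·(2·3·(4-3)·(4-2·3)·(3+2·4)+3²·(4-3)²)/(120·4·5000) = 123/400000 rad
Superposition: θ = Σ θ_i = 393/400000 rad ≈ 0.000983 rad

θ(3) = 393/400000 rad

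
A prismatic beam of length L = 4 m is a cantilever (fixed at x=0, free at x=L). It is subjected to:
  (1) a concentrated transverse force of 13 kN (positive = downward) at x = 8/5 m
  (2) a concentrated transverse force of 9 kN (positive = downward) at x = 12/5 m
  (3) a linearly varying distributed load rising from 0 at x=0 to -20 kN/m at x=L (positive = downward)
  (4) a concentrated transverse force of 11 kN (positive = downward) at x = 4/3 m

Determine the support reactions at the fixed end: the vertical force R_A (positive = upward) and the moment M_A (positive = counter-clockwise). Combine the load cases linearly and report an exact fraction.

R_A = -7 kN, M_A = -248/5 kN·m

Load 1 — point force P=13 kN at a=8/5 m (b=L-a=12/5):
  R_A = P = 13 kN
  M_A = Pa = 13·(8/5) = 104/5 kN·m
Load 2 — point force P=9 kN at a=12/5 m (b=L-a=8/5):
  R_A = P = 9 kN
  M_A = Pa = 9·(12/5) = 108/5 kN·m
Load 3 — triangular load w₀=-20 kN/m (0→w₀ over full span):
  R_A = w₀L/2 = (-20)·4/2 = -40 kN
  M_A = w₀L²/3 = (-20)·4²/3 = -320/3 kN·m
Load 4 — point force P=11 kN at a=4/3 m (b=L-a=8/3):
  R_A = P = 11 kN
  M_A = Pa = 11·(4/3) = 44/3 kN·m
Superposition: R_A = -7 kN, M_A = -248/5 kN·m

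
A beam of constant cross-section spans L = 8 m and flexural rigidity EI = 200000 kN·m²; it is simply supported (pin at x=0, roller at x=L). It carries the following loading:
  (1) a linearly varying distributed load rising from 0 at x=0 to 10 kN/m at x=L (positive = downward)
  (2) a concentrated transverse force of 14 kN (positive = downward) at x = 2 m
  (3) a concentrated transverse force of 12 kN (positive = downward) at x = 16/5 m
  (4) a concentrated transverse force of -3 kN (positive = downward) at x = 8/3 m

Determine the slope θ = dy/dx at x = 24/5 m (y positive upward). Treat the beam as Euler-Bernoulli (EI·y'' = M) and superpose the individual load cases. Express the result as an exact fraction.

θ(24/5) = 194221/675000000 rad

Load 1 — triangular load w₀=10 kN/m (0→w₀ over full span):
  θ_1 = -w₀(7L⁴-30L²x²+15x⁴)/(360LEI) = -10·(7·8⁴-30·8²·(24/5)²+15·(24/5)⁴)/(360·8·200000) = 464/3515625 rad
Load 2 — point force P=14 kN at a=2 m (b=L-a=6):
  θ_2 = -Pa(2L²-6Lx+3x²+a²)/(6LEI)  [x>a] = -14·2·(2·8²-6·8·(24/5)+3·(24/5)²+2²)/(6·8·200000) = 427/5000000 rad
Load 3 — point force P=12 kN at a=16/5 m (b=L-a=24/5):
  θ_3 = -Pa(2L²-6Lx+3x²+a²)/(6LEI)  [x>a] = -12·(16/5)·(2·8²-6·8·(24/5)+3·(24/5)²+(16/5)²)/(6·8·200000) = 36/390625 rad
Load 4 — point force P=-3 kN at a=8/3 m (b=L-a=16/3):
  θ_4 = -Pa(2L²-6Lx+3x²+a²)/(6LEI)  [x>a] = -(-3)·(8/3)·(2·8²-6·8·(24/5)+3·(24/5)²+(8/3)²)/(6·8·200000) = -46/2109375 rad
Superposition: θ = Σ θ_i = 194221/675000000 rad ≈ 0.000288 rad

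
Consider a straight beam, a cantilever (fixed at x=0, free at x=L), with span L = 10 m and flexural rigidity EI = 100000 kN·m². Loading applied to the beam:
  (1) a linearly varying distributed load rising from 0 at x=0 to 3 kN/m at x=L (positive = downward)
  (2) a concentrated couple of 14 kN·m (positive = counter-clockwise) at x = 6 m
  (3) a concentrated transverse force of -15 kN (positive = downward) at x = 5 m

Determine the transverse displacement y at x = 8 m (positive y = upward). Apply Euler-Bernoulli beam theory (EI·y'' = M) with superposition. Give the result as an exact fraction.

Load 1 — triangular load w₀=3 kN/m (0→w₀ over full span):
  y_1 = (w₀Lx³/12-w₀L²x²/6-w₀x⁵/(120L))/EI = (3·10·8³/12-3·10²·8²/6-3·8⁵/(120·10))/100000 = -1564/78125 m
Load 2 — applied couple M₀=14 kN·m at a=6 m (b=L-a=4):
  y_2 = M₀a(2x-a)/(2EI)  [x>a] = 14·6·(2·8-6)/(2·100000) = 21/5000 m
Load 3 — point force P=-15 kN at a=5 m (b=L-a=5):
  y_3 = -Pa²(3x-a)/(6EI)  [x>a] = -(-15)·5²·(3·8-5)/(6·100000) = 19/1600 m
Superposition: y = Σ y_i = -19721/5000000 m ≈ -0.003944 m

y(8) = -19721/5000000 m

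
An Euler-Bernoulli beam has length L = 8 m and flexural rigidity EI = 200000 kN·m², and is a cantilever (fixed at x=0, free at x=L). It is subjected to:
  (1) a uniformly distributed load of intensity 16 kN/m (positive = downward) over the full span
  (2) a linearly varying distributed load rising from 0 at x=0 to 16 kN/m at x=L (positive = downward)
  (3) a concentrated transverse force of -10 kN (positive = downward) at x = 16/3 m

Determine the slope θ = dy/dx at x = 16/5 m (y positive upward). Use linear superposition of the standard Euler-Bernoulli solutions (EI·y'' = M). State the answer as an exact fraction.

Load 1 — uniform load w=16 kN/m over full span:
  θ_1 = -wx(x²-3Lx+3L²)/(6EI) = -16·(16/5)·((16/5)²-3·8·(16/5)+3·8²)/(6·200000) = -6272/1171875 rad
Load 2 — triangular load w₀=16 kN/m (0→w₀ over full span):
  θ_2 = (w₀Lx²/4-w₀L²x/3-w₀x⁴/(24L))/EI = (16·8·(16/5)²/4-16·8²·(16/5)/3-16·(16/5)⁴/(24·8))/200000 = -7552/1953125 rad
Load 3 — point force P=-10 kN at a=16/3 m (b=L-a=8/3):
  θ_3 = -Px(2a-x)/(2EI)  [x≤a] = -(-10)·(16/5)·(2·(16/3)-(16/5))/(2·200000) = 28/46875 rad
Superposition: θ = Σ θ_i = -50516/5859375 rad ≈ -0.008621 rad

θ(16/5) = -50516/5859375 rad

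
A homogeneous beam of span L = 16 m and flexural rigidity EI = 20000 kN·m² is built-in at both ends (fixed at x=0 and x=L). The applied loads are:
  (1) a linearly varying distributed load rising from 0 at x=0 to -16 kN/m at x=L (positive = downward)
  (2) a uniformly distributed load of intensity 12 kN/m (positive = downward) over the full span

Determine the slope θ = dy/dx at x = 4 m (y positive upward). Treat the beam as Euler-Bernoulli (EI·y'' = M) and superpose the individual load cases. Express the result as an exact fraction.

Load 1 — triangular load w₀=-16 kN/m (0→w₀ over full span):
  θ_1 = -w₀(2x(L-x)(L-2x)(x+2L)+x²(L-x)²)/(120LEI) = -(-16)·(2·4·(16-4)·(16-2·4)·(4+2·16)+4²·(16-4)²)/(120·16·20000) = 39/3125 rad
Load 2 — uniform load w=12 kN/m over full span:
  θ_2 = -wx(L-x)(L-2x)/(12EI) = -12·4·(16-4)·(16-2·4)/(12·20000) = -12/625 rad
Superposition: θ = Σ θ_i = -21/3125 rad ≈ -0.006720 rad

θ(4) = -21/3125 rad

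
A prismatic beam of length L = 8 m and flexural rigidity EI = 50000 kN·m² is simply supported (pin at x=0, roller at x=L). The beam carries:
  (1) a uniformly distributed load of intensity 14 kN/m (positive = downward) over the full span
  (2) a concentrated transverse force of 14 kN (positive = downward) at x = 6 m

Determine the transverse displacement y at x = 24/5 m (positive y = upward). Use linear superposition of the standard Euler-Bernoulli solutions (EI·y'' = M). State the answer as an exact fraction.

y(24/5) = -63637/3906250 m

Load 1 — uniform load w=14 kN/m over full span:
  y_1 = -wx(L³-2Lx²+x³)/(24EI) = -14·(24/5)·(8³-2·8·(24/5)²+(24/5)³)/(24·50000) = -27776/1953125 m
Load 2 — point force P=14 kN at a=6 m (b=L-a=2):
  y_2 = -Pbx(L²-b²-x²)/(6LEI)  [x≤a] = -14·2·(24/5)·(8²-2²-(24/5)²)/(6·8·50000) = -1617/781250 m
Superposition: y = Σ y_i = -63637/3906250 m ≈ -0.016291 m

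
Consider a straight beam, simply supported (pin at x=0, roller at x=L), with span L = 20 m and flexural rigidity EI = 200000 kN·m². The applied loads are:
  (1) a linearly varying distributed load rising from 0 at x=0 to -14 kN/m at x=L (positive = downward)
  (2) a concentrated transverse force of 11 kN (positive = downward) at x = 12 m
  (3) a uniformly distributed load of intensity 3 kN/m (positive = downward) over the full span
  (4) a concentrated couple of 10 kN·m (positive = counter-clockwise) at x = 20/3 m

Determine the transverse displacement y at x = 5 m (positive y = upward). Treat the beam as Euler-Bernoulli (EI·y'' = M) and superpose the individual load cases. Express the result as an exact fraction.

y(5) = 634667/28800000 m

Load 1 — triangular load w₀=-14 kN/m (0→w₀ over full span):
  y_1 = -w₀x(7L⁴-10L²x²+3x⁴)/(360LEI) = -(-14)·5·(7·20⁴-10·20²·5²+3·5⁴)/(360·20·200000) = 763/15360 m
Load 2 — point force P=11 kN at a=12 m (b=L-a=8):
  y_2 = -Pbx(L²-b²-x²)/(6LEI)  [x≤a] = -11·8·5·(20²-8²-5²)/(6·20·200000) = -3421/600000 m
Load 3 — uniform load w=3 kN/m over full span:
  y_3 = -wx(L³-2Lx²+x³)/(24EI) = -3·5·(20³-2·20·5²+5³)/(24·200000) = -57/2560 m
Load 4 — applied couple M₀=10 kN·m at a=20/3 m (b=L-a=40/3):
  y_4 = (M₀x³/(6L)+C₁x)/EI  [x≤a] with C₁=M₀(3b²-L²)/(6L)=100/9 = (10·5³/(6·20)+(100/9)·5)/200000 = 19/57600 m
Superposition: y = Σ y_i = 634667/28800000 m ≈ 0.022037 m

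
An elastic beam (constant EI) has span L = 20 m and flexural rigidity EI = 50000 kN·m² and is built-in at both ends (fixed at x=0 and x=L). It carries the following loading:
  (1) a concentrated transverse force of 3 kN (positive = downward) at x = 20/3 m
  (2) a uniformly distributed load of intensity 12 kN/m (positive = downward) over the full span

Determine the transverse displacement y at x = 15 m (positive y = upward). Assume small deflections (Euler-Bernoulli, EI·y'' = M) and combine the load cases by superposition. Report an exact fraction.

Load 1 — point force P=3 kN at a=20/3 m (b=L-a=40/3):
  y_1 = -Pa²(L-x)²(3bL-(3b+a)(L-x))/(6L³EI)  [x>a] = -3·(20/3)²·(20-15)²·(3·(40/3)·20-(3·(40/3)+(20/3))·(20-15))/(6·20³·50000) = -17/21600 m
Load 2 — uniform load w=12 kN/m over full span:
  y_2 = -wx²(L-x)²/(24EI) = -12·15²·(20-15)²/(24·50000) = -9/160 m
Superposition: y = Σ y_i = -77/1350 m ≈ -0.057037 m

y(15) = -77/1350 m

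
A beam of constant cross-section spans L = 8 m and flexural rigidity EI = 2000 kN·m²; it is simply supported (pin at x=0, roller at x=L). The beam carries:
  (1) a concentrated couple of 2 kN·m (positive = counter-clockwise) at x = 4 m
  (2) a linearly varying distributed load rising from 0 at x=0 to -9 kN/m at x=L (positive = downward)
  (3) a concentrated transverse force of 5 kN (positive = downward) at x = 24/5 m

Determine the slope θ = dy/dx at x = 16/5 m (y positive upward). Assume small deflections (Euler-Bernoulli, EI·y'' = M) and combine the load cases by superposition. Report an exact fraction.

θ(16/5) = 24383/1875000 rad

Load 1 — applied couple M₀=2 kN·m at a=4 m (b=L-a=4):
  θ_1 = (M₀x²/(2L)+C₁)/EI  [x≤a] with C₁=M₀(3b²-L²)/(6L)=-2/3 = (2·(16/5)²/(2·8)+(-2/3))/2000 = 23/75000 rad
Load 2 — triangular load w₀=-9 kN/m (0→w₀ over full span):
  θ_2 = -w₀(7L⁴-30L²x²+15x⁴)/(360LEI) = -(-9)·(7·8⁴-30·8²·(16/5)²+15·(16/5)⁴)/(360·8·2000) = 1292/78125 rad
Load 3 — point force P=5 kN at a=24/5 m (b=L-a=16/5):
  θ_3 = -Pb(L²-b²-3x²)/(6LEI)  [x≤a] = -5·(16/5)·(8²-(16/5)²-3·(16/5)²)/(6·8·2000) = -12/3125 rad
Superposition: θ = Σ θ_i = 24383/1875000 rad ≈ 0.013004 rad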